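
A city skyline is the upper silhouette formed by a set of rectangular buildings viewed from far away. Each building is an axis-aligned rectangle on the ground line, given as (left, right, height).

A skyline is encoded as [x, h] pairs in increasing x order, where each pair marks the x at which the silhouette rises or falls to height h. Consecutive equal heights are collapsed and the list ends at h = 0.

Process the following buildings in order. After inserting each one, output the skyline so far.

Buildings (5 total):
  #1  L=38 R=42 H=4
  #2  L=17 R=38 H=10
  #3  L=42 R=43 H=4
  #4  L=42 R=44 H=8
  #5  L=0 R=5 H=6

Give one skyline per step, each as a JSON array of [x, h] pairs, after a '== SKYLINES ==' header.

== SKYLINES ==
[[38,4],[42,0]]
[[17,10],[38,4],[42,0]]
[[17,10],[38,4],[43,0]]
[[17,10],[38,4],[42,8],[44,0]]
[[0,6],[5,0],[17,10],[38,4],[42,8],[44,0]]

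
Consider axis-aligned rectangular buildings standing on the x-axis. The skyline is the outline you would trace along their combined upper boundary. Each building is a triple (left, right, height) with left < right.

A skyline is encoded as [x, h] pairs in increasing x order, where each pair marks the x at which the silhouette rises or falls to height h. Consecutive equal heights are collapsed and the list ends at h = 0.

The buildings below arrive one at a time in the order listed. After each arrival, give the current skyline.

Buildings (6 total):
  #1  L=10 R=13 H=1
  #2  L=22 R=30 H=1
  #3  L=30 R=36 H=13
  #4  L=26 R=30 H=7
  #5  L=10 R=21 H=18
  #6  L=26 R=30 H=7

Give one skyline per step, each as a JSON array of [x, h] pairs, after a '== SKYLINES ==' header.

== SKYLINES ==
[[10,1],[13,0]]
[[10,1],[13,0],[22,1],[30,0]]
[[10,1],[13,0],[22,1],[30,13],[36,0]]
[[10,1],[13,0],[22,1],[26,7],[30,13],[36,0]]
[[10,18],[21,0],[22,1],[26,7],[30,13],[36,0]]
[[10,18],[21,0],[22,1],[26,7],[30,13],[36,0]]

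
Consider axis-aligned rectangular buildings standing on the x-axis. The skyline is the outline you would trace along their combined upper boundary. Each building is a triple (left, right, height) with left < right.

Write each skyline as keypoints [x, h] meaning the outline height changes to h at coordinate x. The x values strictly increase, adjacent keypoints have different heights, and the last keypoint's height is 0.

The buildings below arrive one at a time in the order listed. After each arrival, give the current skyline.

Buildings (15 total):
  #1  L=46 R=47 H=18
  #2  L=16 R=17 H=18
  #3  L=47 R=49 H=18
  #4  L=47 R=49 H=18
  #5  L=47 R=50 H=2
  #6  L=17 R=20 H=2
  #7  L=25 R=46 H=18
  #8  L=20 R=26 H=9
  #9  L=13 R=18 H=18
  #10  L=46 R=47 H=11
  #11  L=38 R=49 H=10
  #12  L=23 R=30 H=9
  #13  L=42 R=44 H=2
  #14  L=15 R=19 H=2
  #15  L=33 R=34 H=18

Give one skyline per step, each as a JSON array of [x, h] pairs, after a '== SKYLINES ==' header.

== SKYLINES ==
[[46,18],[47,0]]
[[16,18],[17,0],[46,18],[47,0]]
[[16,18],[17,0],[46,18],[49,0]]
[[16,18],[17,0],[46,18],[49,0]]
[[16,18],[17,0],[46,18],[49,2],[50,0]]
[[16,18],[17,2],[20,0],[46,18],[49,2],[50,0]]
[[16,18],[17,2],[20,0],[25,18],[49,2],[50,0]]
[[16,18],[17,2],[20,9],[25,18],[49,2],[50,0]]
[[13,18],[18,2],[20,9],[25,18],[49,2],[50,0]]
[[13,18],[18,2],[20,9],[25,18],[49,2],[50,0]]
[[13,18],[18,2],[20,9],[25,18],[49,2],[50,0]]
[[13,18],[18,2],[20,9],[25,18],[49,2],[50,0]]
[[13,18],[18,2],[20,9],[25,18],[49,2],[50,0]]
[[13,18],[18,2],[20,9],[25,18],[49,2],[50,0]]
[[13,18],[18,2],[20,9],[25,18],[49,2],[50,0]]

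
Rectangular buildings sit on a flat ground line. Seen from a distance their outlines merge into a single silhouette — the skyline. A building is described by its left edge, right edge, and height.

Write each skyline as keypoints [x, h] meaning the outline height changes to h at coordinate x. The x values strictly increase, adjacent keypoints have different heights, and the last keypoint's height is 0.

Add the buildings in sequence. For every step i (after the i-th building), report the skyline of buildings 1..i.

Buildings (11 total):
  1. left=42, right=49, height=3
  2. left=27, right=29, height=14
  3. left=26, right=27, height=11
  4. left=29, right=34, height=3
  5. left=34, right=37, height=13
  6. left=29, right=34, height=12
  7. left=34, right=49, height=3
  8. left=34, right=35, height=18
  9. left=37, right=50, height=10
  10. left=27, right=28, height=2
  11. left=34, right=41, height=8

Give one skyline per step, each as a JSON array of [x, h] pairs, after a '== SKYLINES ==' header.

== SKYLINES ==
[[42,3],[49,0]]
[[27,14],[29,0],[42,3],[49,0]]
[[26,11],[27,14],[29,0],[42,3],[49,0]]
[[26,11],[27,14],[29,3],[34,0],[42,3],[49,0]]
[[26,11],[27,14],[29,3],[34,13],[37,0],[42,3],[49,0]]
[[26,11],[27,14],[29,12],[34,13],[37,0],[42,3],[49,0]]
[[26,11],[27,14],[29,12],[34,13],[37,3],[49,0]]
[[26,11],[27,14],[29,12],[34,18],[35,13],[37,3],[49,0]]
[[26,11],[27,14],[29,12],[34,18],[35,13],[37,10],[50,0]]
[[26,11],[27,14],[29,12],[34,18],[35,13],[37,10],[50,0]]
[[26,11],[27,14],[29,12],[34,18],[35,13],[37,10],[50,0]]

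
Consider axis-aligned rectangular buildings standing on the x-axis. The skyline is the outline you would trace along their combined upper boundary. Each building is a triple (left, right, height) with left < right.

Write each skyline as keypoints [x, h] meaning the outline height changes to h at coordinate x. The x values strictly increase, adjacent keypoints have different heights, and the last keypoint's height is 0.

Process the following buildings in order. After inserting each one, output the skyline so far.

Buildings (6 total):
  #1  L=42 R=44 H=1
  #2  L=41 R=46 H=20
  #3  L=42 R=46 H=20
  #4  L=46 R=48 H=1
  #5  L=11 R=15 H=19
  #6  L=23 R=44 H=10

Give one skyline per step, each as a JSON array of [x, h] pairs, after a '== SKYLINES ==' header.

== SKYLINES ==
[[42,1],[44,0]]
[[41,20],[46,0]]
[[41,20],[46,0]]
[[41,20],[46,1],[48,0]]
[[11,19],[15,0],[41,20],[46,1],[48,0]]
[[11,19],[15,0],[23,10],[41,20],[46,1],[48,0]]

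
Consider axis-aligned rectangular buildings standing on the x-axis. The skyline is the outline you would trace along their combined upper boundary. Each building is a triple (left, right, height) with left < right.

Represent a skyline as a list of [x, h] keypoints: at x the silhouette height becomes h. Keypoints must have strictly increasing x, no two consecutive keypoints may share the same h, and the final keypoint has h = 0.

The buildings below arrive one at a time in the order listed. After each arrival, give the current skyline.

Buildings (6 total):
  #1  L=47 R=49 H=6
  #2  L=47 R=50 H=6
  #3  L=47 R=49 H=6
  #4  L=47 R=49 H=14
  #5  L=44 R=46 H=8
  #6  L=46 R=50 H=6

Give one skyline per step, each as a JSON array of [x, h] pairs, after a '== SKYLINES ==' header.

== SKYLINES ==
[[47,6],[49,0]]
[[47,6],[50,0]]
[[47,6],[50,0]]
[[47,14],[49,6],[50,0]]
[[44,8],[46,0],[47,14],[49,6],[50,0]]
[[44,8],[46,6],[47,14],[49,6],[50,0]]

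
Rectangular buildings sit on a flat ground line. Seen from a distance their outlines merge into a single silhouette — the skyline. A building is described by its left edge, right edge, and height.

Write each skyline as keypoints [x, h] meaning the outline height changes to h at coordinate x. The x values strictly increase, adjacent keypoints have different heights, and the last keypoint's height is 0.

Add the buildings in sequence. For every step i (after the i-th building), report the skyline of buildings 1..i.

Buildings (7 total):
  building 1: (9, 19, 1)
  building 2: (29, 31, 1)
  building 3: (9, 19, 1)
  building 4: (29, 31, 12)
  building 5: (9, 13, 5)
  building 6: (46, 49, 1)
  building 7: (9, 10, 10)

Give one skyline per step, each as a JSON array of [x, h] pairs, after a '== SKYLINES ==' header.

== SKYLINES ==
[[9,1],[19,0]]
[[9,1],[19,0],[29,1],[31,0]]
[[9,1],[19,0],[29,1],[31,0]]
[[9,1],[19,0],[29,12],[31,0]]
[[9,5],[13,1],[19,0],[29,12],[31,0]]
[[9,5],[13,1],[19,0],[29,12],[31,0],[46,1],[49,0]]
[[9,10],[10,5],[13,1],[19,0],[29,12],[31,0],[46,1],[49,0]]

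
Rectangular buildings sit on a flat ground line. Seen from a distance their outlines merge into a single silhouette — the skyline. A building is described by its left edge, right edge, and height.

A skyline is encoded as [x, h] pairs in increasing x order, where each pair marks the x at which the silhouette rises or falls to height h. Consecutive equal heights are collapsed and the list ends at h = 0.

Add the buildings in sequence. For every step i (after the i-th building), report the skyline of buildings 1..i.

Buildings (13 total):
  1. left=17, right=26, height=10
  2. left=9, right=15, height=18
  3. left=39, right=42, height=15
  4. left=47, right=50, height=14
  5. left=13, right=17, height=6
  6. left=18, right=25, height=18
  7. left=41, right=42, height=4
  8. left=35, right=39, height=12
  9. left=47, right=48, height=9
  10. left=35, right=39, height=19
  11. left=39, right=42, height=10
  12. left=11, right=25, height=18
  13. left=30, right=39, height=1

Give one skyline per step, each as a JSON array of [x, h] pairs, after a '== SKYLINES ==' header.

== SKYLINES ==
[[17,10],[26,0]]
[[9,18],[15,0],[17,10],[26,0]]
[[9,18],[15,0],[17,10],[26,0],[39,15],[42,0]]
[[9,18],[15,0],[17,10],[26,0],[39,15],[42,0],[47,14],[50,0]]
[[9,18],[15,6],[17,10],[26,0],[39,15],[42,0],[47,14],[50,0]]
[[9,18],[15,6],[17,10],[18,18],[25,10],[26,0],[39,15],[42,0],[47,14],[50,0]]
[[9,18],[15,6],[17,10],[18,18],[25,10],[26,0],[39,15],[42,0],[47,14],[50,0]]
[[9,18],[15,6],[17,10],[18,18],[25,10],[26,0],[35,12],[39,15],[42,0],[47,14],[50,0]]
[[9,18],[15,6],[17,10],[18,18],[25,10],[26,0],[35,12],[39,15],[42,0],[47,14],[50,0]]
[[9,18],[15,6],[17,10],[18,18],[25,10],[26,0],[35,19],[39,15],[42,0],[47,14],[50,0]]
[[9,18],[15,6],[17,10],[18,18],[25,10],[26,0],[35,19],[39,15],[42,0],[47,14],[50,0]]
[[9,18],[25,10],[26,0],[35,19],[39,15],[42,0],[47,14],[50,0]]
[[9,18],[25,10],[26,0],[30,1],[35,19],[39,15],[42,0],[47,14],[50,0]]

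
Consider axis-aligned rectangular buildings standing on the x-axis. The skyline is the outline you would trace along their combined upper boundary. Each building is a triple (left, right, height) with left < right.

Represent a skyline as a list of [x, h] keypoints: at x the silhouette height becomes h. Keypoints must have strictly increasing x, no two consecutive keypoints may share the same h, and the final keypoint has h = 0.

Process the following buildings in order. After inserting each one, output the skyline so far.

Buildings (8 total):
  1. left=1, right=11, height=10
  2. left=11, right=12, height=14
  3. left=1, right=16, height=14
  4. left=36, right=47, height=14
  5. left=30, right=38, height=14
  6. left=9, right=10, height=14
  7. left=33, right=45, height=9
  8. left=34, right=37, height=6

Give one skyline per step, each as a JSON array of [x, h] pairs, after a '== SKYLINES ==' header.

== SKYLINES ==
[[1,10],[11,0]]
[[1,10],[11,14],[12,0]]
[[1,14],[16,0]]
[[1,14],[16,0],[36,14],[47,0]]
[[1,14],[16,0],[30,14],[47,0]]
[[1,14],[16,0],[30,14],[47,0]]
[[1,14],[16,0],[30,14],[47,0]]
[[1,14],[16,0],[30,14],[47,0]]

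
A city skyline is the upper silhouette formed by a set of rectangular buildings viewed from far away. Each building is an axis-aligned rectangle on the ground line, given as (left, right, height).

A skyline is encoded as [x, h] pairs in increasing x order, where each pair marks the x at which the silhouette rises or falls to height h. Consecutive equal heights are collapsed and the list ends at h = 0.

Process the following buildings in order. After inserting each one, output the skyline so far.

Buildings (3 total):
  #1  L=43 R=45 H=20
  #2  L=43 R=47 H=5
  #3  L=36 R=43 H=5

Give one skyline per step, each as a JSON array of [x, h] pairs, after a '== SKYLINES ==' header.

== SKYLINES ==
[[43,20],[45,0]]
[[43,20],[45,5],[47,0]]
[[36,5],[43,20],[45,5],[47,0]]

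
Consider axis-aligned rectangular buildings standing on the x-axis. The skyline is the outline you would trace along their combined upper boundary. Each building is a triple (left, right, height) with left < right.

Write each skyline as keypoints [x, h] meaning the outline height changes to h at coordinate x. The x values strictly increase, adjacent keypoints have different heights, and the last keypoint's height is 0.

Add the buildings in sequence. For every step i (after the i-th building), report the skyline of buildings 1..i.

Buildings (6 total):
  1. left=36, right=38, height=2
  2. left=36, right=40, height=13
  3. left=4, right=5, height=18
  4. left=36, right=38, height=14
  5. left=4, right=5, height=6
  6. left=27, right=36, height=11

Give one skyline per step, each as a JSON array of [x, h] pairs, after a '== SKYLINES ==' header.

== SKYLINES ==
[[36,2],[38,0]]
[[36,13],[40,0]]
[[4,18],[5,0],[36,13],[40,0]]
[[4,18],[5,0],[36,14],[38,13],[40,0]]
[[4,18],[5,0],[36,14],[38,13],[40,0]]
[[4,18],[5,0],[27,11],[36,14],[38,13],[40,0]]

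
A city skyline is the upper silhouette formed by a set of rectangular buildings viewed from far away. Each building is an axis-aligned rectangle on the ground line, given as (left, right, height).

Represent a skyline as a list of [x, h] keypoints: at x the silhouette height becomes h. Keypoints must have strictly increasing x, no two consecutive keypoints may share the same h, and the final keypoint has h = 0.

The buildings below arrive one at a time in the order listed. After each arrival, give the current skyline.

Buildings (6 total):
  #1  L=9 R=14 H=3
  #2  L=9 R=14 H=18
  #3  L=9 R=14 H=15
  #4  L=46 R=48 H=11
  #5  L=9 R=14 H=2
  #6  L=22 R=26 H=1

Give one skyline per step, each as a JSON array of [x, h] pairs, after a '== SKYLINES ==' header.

== SKYLINES ==
[[9,3],[14,0]]
[[9,18],[14,0]]
[[9,18],[14,0]]
[[9,18],[14,0],[46,11],[48,0]]
[[9,18],[14,0],[46,11],[48,0]]
[[9,18],[14,0],[22,1],[26,0],[46,11],[48,0]]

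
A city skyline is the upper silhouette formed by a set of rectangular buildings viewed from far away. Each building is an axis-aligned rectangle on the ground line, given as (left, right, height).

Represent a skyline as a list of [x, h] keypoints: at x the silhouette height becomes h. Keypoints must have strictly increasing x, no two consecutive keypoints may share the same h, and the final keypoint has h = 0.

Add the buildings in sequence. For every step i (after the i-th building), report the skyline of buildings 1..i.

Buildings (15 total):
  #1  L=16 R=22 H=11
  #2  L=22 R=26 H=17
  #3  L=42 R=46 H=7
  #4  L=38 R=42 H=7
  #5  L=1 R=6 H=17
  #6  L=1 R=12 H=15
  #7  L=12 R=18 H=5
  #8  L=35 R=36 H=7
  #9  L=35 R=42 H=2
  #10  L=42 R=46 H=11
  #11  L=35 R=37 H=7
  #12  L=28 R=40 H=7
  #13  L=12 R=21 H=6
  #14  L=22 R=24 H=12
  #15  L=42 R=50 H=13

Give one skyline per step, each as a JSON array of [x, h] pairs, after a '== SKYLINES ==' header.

== SKYLINES ==
[[16,11],[22,0]]
[[16,11],[22,17],[26,0]]
[[16,11],[22,17],[26,0],[42,7],[46,0]]
[[16,11],[22,17],[26,0],[38,7],[46,0]]
[[1,17],[6,0],[16,11],[22,17],[26,0],[38,7],[46,0]]
[[1,17],[6,15],[12,0],[16,11],[22,17],[26,0],[38,7],[46,0]]
[[1,17],[6,15],[12,5],[16,11],[22,17],[26,0],[38,7],[46,0]]
[[1,17],[6,15],[12,5],[16,11],[22,17],[26,0],[35,7],[36,0],[38,7],[46,0]]
[[1,17],[6,15],[12,5],[16,11],[22,17],[26,0],[35,7],[36,2],[38,7],[46,0]]
[[1,17],[6,15],[12,5],[16,11],[22,17],[26,0],[35,7],[36,2],[38,7],[42,11],[46,0]]
[[1,17],[6,15],[12,5],[16,11],[22,17],[26,0],[35,7],[37,2],[38,7],[42,11],[46,0]]
[[1,17],[6,15],[12,5],[16,11],[22,17],[26,0],[28,7],[42,11],[46,0]]
[[1,17],[6,15],[12,6],[16,11],[22,17],[26,0],[28,7],[42,11],[46,0]]
[[1,17],[6,15],[12,6],[16,11],[22,17],[26,0],[28,7],[42,11],[46,0]]
[[1,17],[6,15],[12,6],[16,11],[22,17],[26,0],[28,7],[42,13],[50,0]]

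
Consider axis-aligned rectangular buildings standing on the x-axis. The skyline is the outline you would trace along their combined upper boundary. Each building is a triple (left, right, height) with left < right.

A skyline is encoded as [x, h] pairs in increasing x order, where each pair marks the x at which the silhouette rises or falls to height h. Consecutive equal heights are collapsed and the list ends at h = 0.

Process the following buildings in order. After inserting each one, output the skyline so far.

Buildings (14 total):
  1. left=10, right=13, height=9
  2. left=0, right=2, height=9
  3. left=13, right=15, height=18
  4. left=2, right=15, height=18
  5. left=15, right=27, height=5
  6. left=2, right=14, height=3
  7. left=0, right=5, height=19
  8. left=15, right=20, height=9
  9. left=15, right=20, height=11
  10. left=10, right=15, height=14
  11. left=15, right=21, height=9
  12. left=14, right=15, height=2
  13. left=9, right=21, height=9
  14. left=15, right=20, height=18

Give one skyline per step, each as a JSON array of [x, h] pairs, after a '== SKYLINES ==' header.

== SKYLINES ==
[[10,9],[13,0]]
[[0,9],[2,0],[10,9],[13,0]]
[[0,9],[2,0],[10,9],[13,18],[15,0]]
[[0,9],[2,18],[15,0]]
[[0,9],[2,18],[15,5],[27,0]]
[[0,9],[2,18],[15,5],[27,0]]
[[0,19],[5,18],[15,5],[27,0]]
[[0,19],[5,18],[15,9],[20,5],[27,0]]
[[0,19],[5,18],[15,11],[20,5],[27,0]]
[[0,19],[5,18],[15,11],[20,5],[27,0]]
[[0,19],[5,18],[15,11],[20,9],[21,5],[27,0]]
[[0,19],[5,18],[15,11],[20,9],[21,5],[27,0]]
[[0,19],[5,18],[15,11],[20,9],[21,5],[27,0]]
[[0,19],[5,18],[20,9],[21,5],[27,0]]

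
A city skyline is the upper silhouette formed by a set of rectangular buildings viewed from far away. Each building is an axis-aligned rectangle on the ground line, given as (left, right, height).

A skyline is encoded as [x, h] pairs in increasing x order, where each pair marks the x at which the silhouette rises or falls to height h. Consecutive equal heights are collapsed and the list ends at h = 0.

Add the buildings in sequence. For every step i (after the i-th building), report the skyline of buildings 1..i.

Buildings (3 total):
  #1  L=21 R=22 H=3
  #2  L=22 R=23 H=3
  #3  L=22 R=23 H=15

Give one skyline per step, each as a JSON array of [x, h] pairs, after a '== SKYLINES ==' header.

== SKYLINES ==
[[21,3],[22,0]]
[[21,3],[23,0]]
[[21,3],[22,15],[23,0]]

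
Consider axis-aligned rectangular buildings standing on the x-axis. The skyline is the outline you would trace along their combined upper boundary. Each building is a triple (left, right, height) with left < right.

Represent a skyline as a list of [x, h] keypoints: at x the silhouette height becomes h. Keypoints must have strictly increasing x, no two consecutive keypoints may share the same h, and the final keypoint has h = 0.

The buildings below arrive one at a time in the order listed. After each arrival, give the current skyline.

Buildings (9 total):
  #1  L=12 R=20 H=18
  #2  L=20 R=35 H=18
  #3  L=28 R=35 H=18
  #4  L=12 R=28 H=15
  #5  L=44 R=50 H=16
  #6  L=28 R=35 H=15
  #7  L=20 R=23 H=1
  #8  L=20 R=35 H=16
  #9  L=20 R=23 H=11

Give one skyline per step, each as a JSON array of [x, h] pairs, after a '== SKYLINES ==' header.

== SKYLINES ==
[[12,18],[20,0]]
[[12,18],[35,0]]
[[12,18],[35,0]]
[[12,18],[35,0]]
[[12,18],[35,0],[44,16],[50,0]]
[[12,18],[35,0],[44,16],[50,0]]
[[12,18],[35,0],[44,16],[50,0]]
[[12,18],[35,0],[44,16],[50,0]]
[[12,18],[35,0],[44,16],[50,0]]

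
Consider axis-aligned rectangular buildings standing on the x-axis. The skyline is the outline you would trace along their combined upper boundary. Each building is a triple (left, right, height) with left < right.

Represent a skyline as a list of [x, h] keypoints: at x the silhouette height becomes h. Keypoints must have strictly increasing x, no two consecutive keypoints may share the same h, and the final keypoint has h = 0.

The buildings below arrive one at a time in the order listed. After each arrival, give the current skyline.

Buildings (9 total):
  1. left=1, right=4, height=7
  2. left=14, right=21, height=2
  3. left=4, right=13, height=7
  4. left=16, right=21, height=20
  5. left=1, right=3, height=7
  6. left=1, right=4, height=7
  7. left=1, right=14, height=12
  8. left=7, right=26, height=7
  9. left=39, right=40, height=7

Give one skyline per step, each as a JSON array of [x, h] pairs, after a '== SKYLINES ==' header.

== SKYLINES ==
[[1,7],[4,0]]
[[1,7],[4,0],[14,2],[21,0]]
[[1,7],[13,0],[14,2],[21,0]]
[[1,7],[13,0],[14,2],[16,20],[21,0]]
[[1,7],[13,0],[14,2],[16,20],[21,0]]
[[1,7],[13,0],[14,2],[16,20],[21,0]]
[[1,12],[14,2],[16,20],[21,0]]
[[1,12],[14,7],[16,20],[21,7],[26,0]]
[[1,12],[14,7],[16,20],[21,7],[26,0],[39,7],[40,0]]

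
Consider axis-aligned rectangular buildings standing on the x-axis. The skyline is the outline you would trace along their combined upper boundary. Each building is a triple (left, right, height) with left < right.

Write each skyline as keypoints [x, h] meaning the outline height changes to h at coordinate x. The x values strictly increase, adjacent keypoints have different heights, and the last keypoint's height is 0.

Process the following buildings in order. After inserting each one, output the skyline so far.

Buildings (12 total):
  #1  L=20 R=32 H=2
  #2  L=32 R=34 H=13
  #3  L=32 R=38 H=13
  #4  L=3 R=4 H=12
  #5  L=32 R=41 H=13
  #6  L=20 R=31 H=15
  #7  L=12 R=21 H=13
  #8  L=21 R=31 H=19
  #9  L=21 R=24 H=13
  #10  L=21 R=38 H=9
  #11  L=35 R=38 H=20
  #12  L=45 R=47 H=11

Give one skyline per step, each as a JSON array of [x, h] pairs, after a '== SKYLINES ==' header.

== SKYLINES ==
[[20,2],[32,0]]
[[20,2],[32,13],[34,0]]
[[20,2],[32,13],[38,0]]
[[3,12],[4,0],[20,2],[32,13],[38,0]]
[[3,12],[4,0],[20,2],[32,13],[41,0]]
[[3,12],[4,0],[20,15],[31,2],[32,13],[41,0]]
[[3,12],[4,0],[12,13],[20,15],[31,2],[32,13],[41,0]]
[[3,12],[4,0],[12,13],[20,15],[21,19],[31,2],[32,13],[41,0]]
[[3,12],[4,0],[12,13],[20,15],[21,19],[31,2],[32,13],[41,0]]
[[3,12],[4,0],[12,13],[20,15],[21,19],[31,9],[32,13],[41,0]]
[[3,12],[4,0],[12,13],[20,15],[21,19],[31,9],[32,13],[35,20],[38,13],[41,0]]
[[3,12],[4,0],[12,13],[20,15],[21,19],[31,9],[32,13],[35,20],[38,13],[41,0],[45,11],[47,0]]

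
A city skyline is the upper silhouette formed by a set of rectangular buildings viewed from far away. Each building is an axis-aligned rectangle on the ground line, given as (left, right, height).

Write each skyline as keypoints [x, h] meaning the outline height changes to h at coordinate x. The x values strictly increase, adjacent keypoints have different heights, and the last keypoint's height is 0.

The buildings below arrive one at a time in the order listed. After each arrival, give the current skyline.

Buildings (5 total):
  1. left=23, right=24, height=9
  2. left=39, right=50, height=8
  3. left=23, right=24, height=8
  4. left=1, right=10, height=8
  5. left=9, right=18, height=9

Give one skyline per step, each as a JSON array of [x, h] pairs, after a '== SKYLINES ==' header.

== SKYLINES ==
[[23,9],[24,0]]
[[23,9],[24,0],[39,8],[50,0]]
[[23,9],[24,0],[39,8],[50,0]]
[[1,8],[10,0],[23,9],[24,0],[39,8],[50,0]]
[[1,8],[9,9],[18,0],[23,9],[24,0],[39,8],[50,0]]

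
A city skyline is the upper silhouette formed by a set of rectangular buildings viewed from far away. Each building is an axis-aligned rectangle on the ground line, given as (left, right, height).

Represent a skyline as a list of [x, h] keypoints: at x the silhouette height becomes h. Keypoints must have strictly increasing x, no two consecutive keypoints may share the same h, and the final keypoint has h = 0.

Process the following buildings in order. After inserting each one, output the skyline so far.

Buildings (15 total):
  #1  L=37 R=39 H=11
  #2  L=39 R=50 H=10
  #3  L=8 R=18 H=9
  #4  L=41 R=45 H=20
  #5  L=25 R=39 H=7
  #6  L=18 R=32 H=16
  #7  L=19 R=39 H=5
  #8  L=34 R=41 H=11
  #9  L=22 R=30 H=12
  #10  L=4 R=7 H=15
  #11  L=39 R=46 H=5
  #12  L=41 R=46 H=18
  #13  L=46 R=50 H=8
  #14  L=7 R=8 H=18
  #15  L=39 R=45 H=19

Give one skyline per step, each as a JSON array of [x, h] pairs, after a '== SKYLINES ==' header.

== SKYLINES ==
[[37,11],[39,0]]
[[37,11],[39,10],[50,0]]
[[8,9],[18,0],[37,11],[39,10],[50,0]]
[[8,9],[18,0],[37,11],[39,10],[41,20],[45,10],[50,0]]
[[8,9],[18,0],[25,7],[37,11],[39,10],[41,20],[45,10],[50,0]]
[[8,9],[18,16],[32,7],[37,11],[39,10],[41,20],[45,10],[50,0]]
[[8,9],[18,16],[32,7],[37,11],[39,10],[41,20],[45,10],[50,0]]
[[8,9],[18,16],[32,7],[34,11],[41,20],[45,10],[50,0]]
[[8,9],[18,16],[32,7],[34,11],[41,20],[45,10],[50,0]]
[[4,15],[7,0],[8,9],[18,16],[32,7],[34,11],[41,20],[45,10],[50,0]]
[[4,15],[7,0],[8,9],[18,16],[32,7],[34,11],[41,20],[45,10],[50,0]]
[[4,15],[7,0],[8,9],[18,16],[32,7],[34,11],[41,20],[45,18],[46,10],[50,0]]
[[4,15],[7,0],[8,9],[18,16],[32,7],[34,11],[41,20],[45,18],[46,10],[50,0]]
[[4,15],[7,18],[8,9],[18,16],[32,7],[34,11],[41,20],[45,18],[46,10],[50,0]]
[[4,15],[7,18],[8,9],[18,16],[32,7],[34,11],[39,19],[41,20],[45,18],[46,10],[50,0]]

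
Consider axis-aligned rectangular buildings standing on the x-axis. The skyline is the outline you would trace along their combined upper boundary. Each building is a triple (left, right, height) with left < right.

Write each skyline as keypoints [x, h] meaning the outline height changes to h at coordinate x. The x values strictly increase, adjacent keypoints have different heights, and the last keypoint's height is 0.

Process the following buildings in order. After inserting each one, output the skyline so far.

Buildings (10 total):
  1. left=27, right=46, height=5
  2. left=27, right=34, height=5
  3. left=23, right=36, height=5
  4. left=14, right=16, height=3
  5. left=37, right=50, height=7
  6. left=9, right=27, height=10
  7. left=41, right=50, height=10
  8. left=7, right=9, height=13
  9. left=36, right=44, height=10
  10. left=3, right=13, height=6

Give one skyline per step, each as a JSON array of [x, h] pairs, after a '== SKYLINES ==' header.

== SKYLINES ==
[[27,5],[46,0]]
[[27,5],[46,0]]
[[23,5],[46,0]]
[[14,3],[16,0],[23,5],[46,0]]
[[14,3],[16,0],[23,5],[37,7],[50,0]]
[[9,10],[27,5],[37,7],[50,0]]
[[9,10],[27,5],[37,7],[41,10],[50,0]]
[[7,13],[9,10],[27,5],[37,7],[41,10],[50,0]]
[[7,13],[9,10],[27,5],[36,10],[50,0]]
[[3,6],[7,13],[9,10],[27,5],[36,10],[50,0]]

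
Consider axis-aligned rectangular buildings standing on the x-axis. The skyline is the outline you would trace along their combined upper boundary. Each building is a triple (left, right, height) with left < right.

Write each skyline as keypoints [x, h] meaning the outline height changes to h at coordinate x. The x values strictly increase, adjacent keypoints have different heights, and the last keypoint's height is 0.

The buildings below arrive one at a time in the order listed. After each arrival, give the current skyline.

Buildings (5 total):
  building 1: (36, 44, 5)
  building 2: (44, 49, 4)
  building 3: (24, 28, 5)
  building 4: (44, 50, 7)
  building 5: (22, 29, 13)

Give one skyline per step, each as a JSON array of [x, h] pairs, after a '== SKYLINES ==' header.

== SKYLINES ==
[[36,5],[44,0]]
[[36,5],[44,4],[49,0]]
[[24,5],[28,0],[36,5],[44,4],[49,0]]
[[24,5],[28,0],[36,5],[44,7],[50,0]]
[[22,13],[29,0],[36,5],[44,7],[50,0]]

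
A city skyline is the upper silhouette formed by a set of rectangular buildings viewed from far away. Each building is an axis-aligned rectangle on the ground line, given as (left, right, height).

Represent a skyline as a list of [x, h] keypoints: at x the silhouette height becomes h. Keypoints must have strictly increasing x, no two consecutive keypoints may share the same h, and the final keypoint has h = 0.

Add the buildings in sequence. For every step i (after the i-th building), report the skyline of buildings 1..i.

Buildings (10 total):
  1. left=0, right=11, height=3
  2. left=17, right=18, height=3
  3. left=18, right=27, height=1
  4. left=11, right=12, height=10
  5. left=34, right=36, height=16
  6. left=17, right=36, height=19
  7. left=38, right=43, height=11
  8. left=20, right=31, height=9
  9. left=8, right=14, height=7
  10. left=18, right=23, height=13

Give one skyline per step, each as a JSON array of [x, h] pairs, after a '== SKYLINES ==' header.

== SKYLINES ==
[[0,3],[11,0]]
[[0,3],[11,0],[17,3],[18,0]]
[[0,3],[11,0],[17,3],[18,1],[27,0]]
[[0,3],[11,10],[12,0],[17,3],[18,1],[27,0]]
[[0,3],[11,10],[12,0],[17,3],[18,1],[27,0],[34,16],[36,0]]
[[0,3],[11,10],[12,0],[17,19],[36,0]]
[[0,3],[11,10],[12,0],[17,19],[36,0],[38,11],[43,0]]
[[0,3],[11,10],[12,0],[17,19],[36,0],[38,11],[43,0]]
[[0,3],[8,7],[11,10],[12,7],[14,0],[17,19],[36,0],[38,11],[43,0]]
[[0,3],[8,7],[11,10],[12,7],[14,0],[17,19],[36,0],[38,11],[43,0]]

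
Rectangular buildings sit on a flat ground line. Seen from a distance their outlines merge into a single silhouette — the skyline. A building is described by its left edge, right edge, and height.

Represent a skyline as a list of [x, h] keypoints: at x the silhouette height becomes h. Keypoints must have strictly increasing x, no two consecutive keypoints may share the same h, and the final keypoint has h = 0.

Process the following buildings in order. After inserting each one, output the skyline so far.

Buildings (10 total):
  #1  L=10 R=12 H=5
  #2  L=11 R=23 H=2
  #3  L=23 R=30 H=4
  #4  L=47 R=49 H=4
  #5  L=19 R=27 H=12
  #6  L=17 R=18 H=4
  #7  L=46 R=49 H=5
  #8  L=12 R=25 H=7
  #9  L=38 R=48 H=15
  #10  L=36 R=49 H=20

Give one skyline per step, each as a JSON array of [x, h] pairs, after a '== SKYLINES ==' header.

== SKYLINES ==
[[10,5],[12,0]]
[[10,5],[12,2],[23,0]]
[[10,5],[12,2],[23,4],[30,0]]
[[10,5],[12,2],[23,4],[30,0],[47,4],[49,0]]
[[10,5],[12,2],[19,12],[27,4],[30,0],[47,4],[49,0]]
[[10,5],[12,2],[17,4],[18,2],[19,12],[27,4],[30,0],[47,4],[49,0]]
[[10,5],[12,2],[17,4],[18,2],[19,12],[27,4],[30,0],[46,5],[49,0]]
[[10,5],[12,7],[19,12],[27,4],[30,0],[46,5],[49,0]]
[[10,5],[12,7],[19,12],[27,4],[30,0],[38,15],[48,5],[49,0]]
[[10,5],[12,7],[19,12],[27,4],[30,0],[36,20],[49,0]]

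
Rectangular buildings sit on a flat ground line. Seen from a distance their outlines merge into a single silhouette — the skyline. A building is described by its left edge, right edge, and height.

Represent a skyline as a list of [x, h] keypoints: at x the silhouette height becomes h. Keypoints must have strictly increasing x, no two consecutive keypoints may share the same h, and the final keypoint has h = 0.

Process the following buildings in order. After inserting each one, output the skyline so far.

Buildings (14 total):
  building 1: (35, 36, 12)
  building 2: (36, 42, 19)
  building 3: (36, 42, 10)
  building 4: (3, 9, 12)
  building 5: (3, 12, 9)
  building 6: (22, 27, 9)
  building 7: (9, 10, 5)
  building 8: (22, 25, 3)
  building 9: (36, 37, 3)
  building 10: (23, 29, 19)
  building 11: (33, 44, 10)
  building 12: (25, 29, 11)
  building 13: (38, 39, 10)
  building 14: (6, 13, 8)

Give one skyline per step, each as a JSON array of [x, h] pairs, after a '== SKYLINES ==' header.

== SKYLINES ==
[[35,12],[36,0]]
[[35,12],[36,19],[42,0]]
[[35,12],[36,19],[42,0]]
[[3,12],[9,0],[35,12],[36,19],[42,0]]
[[3,12],[9,9],[12,0],[35,12],[36,19],[42,0]]
[[3,12],[9,9],[12,0],[22,9],[27,0],[35,12],[36,19],[42,0]]
[[3,12],[9,9],[12,0],[22,9],[27,0],[35,12],[36,19],[42,0]]
[[3,12],[9,9],[12,0],[22,9],[27,0],[35,12],[36,19],[42,0]]
[[3,12],[9,9],[12,0],[22,9],[27,0],[35,12],[36,19],[42,0]]
[[3,12],[9,9],[12,0],[22,9],[23,19],[29,0],[35,12],[36,19],[42,0]]
[[3,12],[9,9],[12,0],[22,9],[23,19],[29,0],[33,10],[35,12],[36,19],[42,10],[44,0]]
[[3,12],[9,9],[12,0],[22,9],[23,19],[29,0],[33,10],[35,12],[36,19],[42,10],[44,0]]
[[3,12],[9,9],[12,0],[22,9],[23,19],[29,0],[33,10],[35,12],[36,19],[42,10],[44,0]]
[[3,12],[9,9],[12,8],[13,0],[22,9],[23,19],[29,0],[33,10],[35,12],[36,19],[42,10],[44,0]]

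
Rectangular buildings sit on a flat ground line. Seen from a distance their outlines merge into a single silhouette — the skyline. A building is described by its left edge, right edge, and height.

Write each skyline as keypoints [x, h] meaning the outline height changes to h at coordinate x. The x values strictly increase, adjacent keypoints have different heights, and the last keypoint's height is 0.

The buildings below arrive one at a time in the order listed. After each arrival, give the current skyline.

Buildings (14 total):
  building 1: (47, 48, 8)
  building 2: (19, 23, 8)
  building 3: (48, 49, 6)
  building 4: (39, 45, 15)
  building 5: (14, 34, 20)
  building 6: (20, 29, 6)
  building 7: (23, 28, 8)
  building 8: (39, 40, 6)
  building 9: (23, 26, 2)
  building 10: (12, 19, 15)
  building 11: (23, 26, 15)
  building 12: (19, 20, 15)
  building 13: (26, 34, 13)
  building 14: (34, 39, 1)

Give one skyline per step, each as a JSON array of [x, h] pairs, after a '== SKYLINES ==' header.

== SKYLINES ==
[[47,8],[48,0]]
[[19,8],[23,0],[47,8],[48,0]]
[[19,8],[23,0],[47,8],[48,6],[49,0]]
[[19,8],[23,0],[39,15],[45,0],[47,8],[48,6],[49,0]]
[[14,20],[34,0],[39,15],[45,0],[47,8],[48,6],[49,0]]
[[14,20],[34,0],[39,15],[45,0],[47,8],[48,6],[49,0]]
[[14,20],[34,0],[39,15],[45,0],[47,8],[48,6],[49,0]]
[[14,20],[34,0],[39,15],[45,0],[47,8],[48,6],[49,0]]
[[14,20],[34,0],[39,15],[45,0],[47,8],[48,6],[49,0]]
[[12,15],[14,20],[34,0],[39,15],[45,0],[47,8],[48,6],[49,0]]
[[12,15],[14,20],[34,0],[39,15],[45,0],[47,8],[48,6],[49,0]]
[[12,15],[14,20],[34,0],[39,15],[45,0],[47,8],[48,6],[49,0]]
[[12,15],[14,20],[34,0],[39,15],[45,0],[47,8],[48,6],[49,0]]
[[12,15],[14,20],[34,1],[39,15],[45,0],[47,8],[48,6],[49,0]]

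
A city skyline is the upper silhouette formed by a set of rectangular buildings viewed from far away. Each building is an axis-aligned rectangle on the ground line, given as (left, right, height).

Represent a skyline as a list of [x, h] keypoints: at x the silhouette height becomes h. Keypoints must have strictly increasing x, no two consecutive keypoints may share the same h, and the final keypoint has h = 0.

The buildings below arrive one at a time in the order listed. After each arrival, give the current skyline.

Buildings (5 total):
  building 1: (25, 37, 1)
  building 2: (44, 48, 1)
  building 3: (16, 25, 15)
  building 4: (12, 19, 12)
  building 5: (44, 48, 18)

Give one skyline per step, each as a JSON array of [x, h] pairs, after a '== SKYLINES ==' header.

== SKYLINES ==
[[25,1],[37,0]]
[[25,1],[37,0],[44,1],[48,0]]
[[16,15],[25,1],[37,0],[44,1],[48,0]]
[[12,12],[16,15],[25,1],[37,0],[44,1],[48,0]]
[[12,12],[16,15],[25,1],[37,0],[44,18],[48,0]]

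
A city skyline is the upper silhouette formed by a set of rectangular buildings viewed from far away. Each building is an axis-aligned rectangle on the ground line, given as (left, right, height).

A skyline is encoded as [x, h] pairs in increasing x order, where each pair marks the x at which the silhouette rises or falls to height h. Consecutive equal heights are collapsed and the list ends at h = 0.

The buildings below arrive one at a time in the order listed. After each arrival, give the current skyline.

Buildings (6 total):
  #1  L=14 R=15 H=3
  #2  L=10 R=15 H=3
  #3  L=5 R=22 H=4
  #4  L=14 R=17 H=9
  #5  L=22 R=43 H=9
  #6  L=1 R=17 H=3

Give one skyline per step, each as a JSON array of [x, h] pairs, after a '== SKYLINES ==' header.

== SKYLINES ==
[[14,3],[15,0]]
[[10,3],[15,0]]
[[5,4],[22,0]]
[[5,4],[14,9],[17,4],[22,0]]
[[5,4],[14,9],[17,4],[22,9],[43,0]]
[[1,3],[5,4],[14,9],[17,4],[22,9],[43,0]]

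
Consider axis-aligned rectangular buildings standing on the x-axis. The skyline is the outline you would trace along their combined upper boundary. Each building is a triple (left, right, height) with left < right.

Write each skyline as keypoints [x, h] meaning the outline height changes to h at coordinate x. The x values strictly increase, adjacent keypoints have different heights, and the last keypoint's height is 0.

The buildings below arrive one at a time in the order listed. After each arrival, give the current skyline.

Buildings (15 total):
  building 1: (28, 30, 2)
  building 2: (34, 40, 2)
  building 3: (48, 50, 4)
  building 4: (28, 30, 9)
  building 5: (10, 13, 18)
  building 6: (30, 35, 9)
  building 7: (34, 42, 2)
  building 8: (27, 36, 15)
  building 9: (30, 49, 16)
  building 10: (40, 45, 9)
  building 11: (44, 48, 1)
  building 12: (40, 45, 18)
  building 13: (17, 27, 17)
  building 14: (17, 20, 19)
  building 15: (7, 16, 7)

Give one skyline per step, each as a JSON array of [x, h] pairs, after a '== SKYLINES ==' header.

== SKYLINES ==
[[28,2],[30,0]]
[[28,2],[30,0],[34,2],[40,0]]
[[28,2],[30,0],[34,2],[40,0],[48,4],[50,0]]
[[28,9],[30,0],[34,2],[40,0],[48,4],[50,0]]
[[10,18],[13,0],[28,9],[30,0],[34,2],[40,0],[48,4],[50,0]]
[[10,18],[13,0],[28,9],[35,2],[40,0],[48,4],[50,0]]
[[10,18],[13,0],[28,9],[35,2],[42,0],[48,4],[50,0]]
[[10,18],[13,0],[27,15],[36,2],[42,0],[48,4],[50,0]]
[[10,18],[13,0],[27,15],[30,16],[49,4],[50,0]]
[[10,18],[13,0],[27,15],[30,16],[49,4],[50,0]]
[[10,18],[13,0],[27,15],[30,16],[49,4],[50,0]]
[[10,18],[13,0],[27,15],[30,16],[40,18],[45,16],[49,4],[50,0]]
[[10,18],[13,0],[17,17],[27,15],[30,16],[40,18],[45,16],[49,4],[50,0]]
[[10,18],[13,0],[17,19],[20,17],[27,15],[30,16],[40,18],[45,16],[49,4],[50,0]]
[[7,7],[10,18],[13,7],[16,0],[17,19],[20,17],[27,15],[30,16],[40,18],[45,16],[49,4],[50,0]]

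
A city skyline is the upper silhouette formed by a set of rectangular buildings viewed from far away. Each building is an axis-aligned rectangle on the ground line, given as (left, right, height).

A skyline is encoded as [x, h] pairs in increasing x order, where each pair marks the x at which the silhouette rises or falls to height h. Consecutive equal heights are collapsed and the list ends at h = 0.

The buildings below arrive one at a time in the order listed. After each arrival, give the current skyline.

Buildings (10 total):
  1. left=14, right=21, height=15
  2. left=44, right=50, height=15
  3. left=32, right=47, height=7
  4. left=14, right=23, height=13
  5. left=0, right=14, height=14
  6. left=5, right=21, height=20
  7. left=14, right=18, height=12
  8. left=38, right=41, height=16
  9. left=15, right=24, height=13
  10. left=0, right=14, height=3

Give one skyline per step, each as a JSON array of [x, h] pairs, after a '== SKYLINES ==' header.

== SKYLINES ==
[[14,15],[21,0]]
[[14,15],[21,0],[44,15],[50,0]]
[[14,15],[21,0],[32,7],[44,15],[50,0]]
[[14,15],[21,13],[23,0],[32,7],[44,15],[50,0]]
[[0,14],[14,15],[21,13],[23,0],[32,7],[44,15],[50,0]]
[[0,14],[5,20],[21,13],[23,0],[32,7],[44,15],[50,0]]
[[0,14],[5,20],[21,13],[23,0],[32,7],[44,15],[50,0]]
[[0,14],[5,20],[21,13],[23,0],[32,7],[38,16],[41,7],[44,15],[50,0]]
[[0,14],[5,20],[21,13],[24,0],[32,7],[38,16],[41,7],[44,15],[50,0]]
[[0,14],[5,20],[21,13],[24,0],[32,7],[38,16],[41,7],[44,15],[50,0]]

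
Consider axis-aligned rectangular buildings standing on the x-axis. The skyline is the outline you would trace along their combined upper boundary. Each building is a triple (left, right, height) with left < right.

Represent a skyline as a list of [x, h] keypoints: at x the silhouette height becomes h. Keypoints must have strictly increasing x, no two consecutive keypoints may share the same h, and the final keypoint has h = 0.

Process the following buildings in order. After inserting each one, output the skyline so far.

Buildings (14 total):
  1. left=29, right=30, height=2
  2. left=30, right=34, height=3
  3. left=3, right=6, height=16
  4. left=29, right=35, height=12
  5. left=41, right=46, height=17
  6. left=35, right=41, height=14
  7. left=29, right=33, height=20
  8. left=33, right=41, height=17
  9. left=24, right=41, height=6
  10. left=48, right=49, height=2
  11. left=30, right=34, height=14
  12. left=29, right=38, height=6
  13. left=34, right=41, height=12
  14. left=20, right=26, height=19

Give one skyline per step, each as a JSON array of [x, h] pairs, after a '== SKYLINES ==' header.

== SKYLINES ==
[[29,2],[30,0]]
[[29,2],[30,3],[34,0]]
[[3,16],[6,0],[29,2],[30,3],[34,0]]
[[3,16],[6,0],[29,12],[35,0]]
[[3,16],[6,0],[29,12],[35,0],[41,17],[46,0]]
[[3,16],[6,0],[29,12],[35,14],[41,17],[46,0]]
[[3,16],[6,0],[29,20],[33,12],[35,14],[41,17],[46,0]]
[[3,16],[6,0],[29,20],[33,17],[46,0]]
[[3,16],[6,0],[24,6],[29,20],[33,17],[46,0]]
[[3,16],[6,0],[24,6],[29,20],[33,17],[46,0],[48,2],[49,0]]
[[3,16],[6,0],[24,6],[29,20],[33,17],[46,0],[48,2],[49,0]]
[[3,16],[6,0],[24,6],[29,20],[33,17],[46,0],[48,2],[49,0]]
[[3,16],[6,0],[24,6],[29,20],[33,17],[46,0],[48,2],[49,0]]
[[3,16],[6,0],[20,19],[26,6],[29,20],[33,17],[46,0],[48,2],[49,0]]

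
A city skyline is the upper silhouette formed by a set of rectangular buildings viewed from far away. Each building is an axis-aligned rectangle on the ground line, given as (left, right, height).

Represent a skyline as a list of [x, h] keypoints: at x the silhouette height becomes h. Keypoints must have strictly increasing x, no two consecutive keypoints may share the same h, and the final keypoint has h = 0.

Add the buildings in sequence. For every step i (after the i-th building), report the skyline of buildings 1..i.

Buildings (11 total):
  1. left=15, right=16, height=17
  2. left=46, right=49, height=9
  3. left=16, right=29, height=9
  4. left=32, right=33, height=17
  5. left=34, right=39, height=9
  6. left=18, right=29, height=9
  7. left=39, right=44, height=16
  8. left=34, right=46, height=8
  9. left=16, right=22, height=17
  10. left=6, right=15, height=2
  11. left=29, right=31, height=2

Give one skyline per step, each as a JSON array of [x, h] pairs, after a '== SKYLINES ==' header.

== SKYLINES ==
[[15,17],[16,0]]
[[15,17],[16,0],[46,9],[49,0]]
[[15,17],[16,9],[29,0],[46,9],[49,0]]
[[15,17],[16,9],[29,0],[32,17],[33,0],[46,9],[49,0]]
[[15,17],[16,9],[29,0],[32,17],[33,0],[34,9],[39,0],[46,9],[49,0]]
[[15,17],[16,9],[29,0],[32,17],[33,0],[34,9],[39,0],[46,9],[49,0]]
[[15,17],[16,9],[29,0],[32,17],[33,0],[34,9],[39,16],[44,0],[46,9],[49,0]]
[[15,17],[16,9],[29,0],[32,17],[33,0],[34,9],[39,16],[44,8],[46,9],[49,0]]
[[15,17],[22,9],[29,0],[32,17],[33,0],[34,9],[39,16],[44,8],[46,9],[49,0]]
[[6,2],[15,17],[22,9],[29,0],[32,17],[33,0],[34,9],[39,16],[44,8],[46,9],[49,0]]
[[6,2],[15,17],[22,9],[29,2],[31,0],[32,17],[33,0],[34,9],[39,16],[44,8],[46,9],[49,0]]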